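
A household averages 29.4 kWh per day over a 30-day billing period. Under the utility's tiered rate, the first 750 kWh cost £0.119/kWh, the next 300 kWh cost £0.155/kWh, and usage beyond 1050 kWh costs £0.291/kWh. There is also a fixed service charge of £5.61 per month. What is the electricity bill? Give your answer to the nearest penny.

£115.32

Usage = 29.4 kWh/day × 30 days = 882 kWh
First 750 kWh × £0.119 = £89.25
Next 132 kWh × £0.155 = £20.46
Remaining tier: 0 kWh (not reached)
Energy charge = £109.71; + service £5.61 = £115.32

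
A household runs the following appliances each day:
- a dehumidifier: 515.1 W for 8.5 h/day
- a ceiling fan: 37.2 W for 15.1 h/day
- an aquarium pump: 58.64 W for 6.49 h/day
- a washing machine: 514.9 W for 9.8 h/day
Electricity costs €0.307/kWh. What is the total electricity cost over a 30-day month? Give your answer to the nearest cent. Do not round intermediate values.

€95.48

dehumidifier: 515.1 W × 8.5 h × 30 d = 131,350 Wh = 131.4 kWh
ceiling fan: 37.2 W × 15.1 h × 30 d = 16,852 Wh = 16.85 kWh
aquarium pump: 58.64 W × 6.49 h × 30 d = 11,417 Wh = 11.42 kWh
washing machine: 514.9 W × 9.8 h × 30 d = 151,381 Wh = 151.4 kWh
Total energy = 131.4 + 16.85 + 11.42 + 151.4 = 311 kWh
Cost = 311 kWh × €0.307 = €95.48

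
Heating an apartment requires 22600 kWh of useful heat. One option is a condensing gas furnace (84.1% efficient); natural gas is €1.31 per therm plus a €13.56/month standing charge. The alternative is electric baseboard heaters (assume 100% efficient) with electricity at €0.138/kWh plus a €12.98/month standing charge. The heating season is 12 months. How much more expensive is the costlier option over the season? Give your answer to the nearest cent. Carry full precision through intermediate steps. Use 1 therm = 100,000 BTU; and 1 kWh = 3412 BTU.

Heat load = 22600 kWh × 3412 = 77,111,200 BTU
Gas: input = 77,111,200 / 0.841 = 91,689,893 BTU = 916.9 therm → 916.9 × €1.31 = €1,201.14; + 12 × €13.56 standing = €1,363.86
Electric: 77,111,200 BTU / 3412 = 22,600 kWh → × €0.138 = €3,118.80; + 12 × €12.98 standing = €3,274.56
Difference = |€1,363.86 − €3,274.56| = €1,910.70

€1910.70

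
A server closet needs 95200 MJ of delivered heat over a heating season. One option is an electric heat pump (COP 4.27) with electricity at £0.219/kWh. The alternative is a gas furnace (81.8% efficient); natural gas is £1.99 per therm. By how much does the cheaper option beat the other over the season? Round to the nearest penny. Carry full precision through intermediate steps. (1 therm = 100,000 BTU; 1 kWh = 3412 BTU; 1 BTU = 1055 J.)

Heat load = 95200 MJ = 95,200,000,000 J / 1055 = 90,236,967 BTU
Gas: input = 90,236,967 / 0.818 = 110,314,140 BTU = 1,103 therm → 1,103 × £1.99 = £2,195.25
Heat pump: 90,236,967 BTU / 3412 = 26,450 kWh heat; / 4.27 = 6,194 kWh in → × £0.219 = £1,356.41
Difference = |£2,195.25 − £1,356.41| = £838.84

£838.84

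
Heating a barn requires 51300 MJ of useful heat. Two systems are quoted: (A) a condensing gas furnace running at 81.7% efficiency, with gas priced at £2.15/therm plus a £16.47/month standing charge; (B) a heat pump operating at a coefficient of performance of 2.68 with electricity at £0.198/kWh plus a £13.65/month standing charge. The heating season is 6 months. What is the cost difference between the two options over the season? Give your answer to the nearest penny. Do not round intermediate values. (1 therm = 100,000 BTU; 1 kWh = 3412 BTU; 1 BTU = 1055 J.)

Heat load = 51300 MJ = 51,300,000,000 J / 1055 = 48,625,592 BTU
Gas: input = 48,625,592 / 0.817 = 59,517,249 BTU = 595.2 therm → 595.2 × £2.15 = £1,279.62; + 6 × £16.47 standing = £1,378.44
Heat pump: 48,625,592 BTU / 3412 = 14,250 kWh heat; / 2.68 = 5,318 kWh in → × £0.198 = £1,052.90; + 6 × £13.65 standing = £1,134.80
Difference = |£1,378.44 − £1,134.80| = £243.64

£243.64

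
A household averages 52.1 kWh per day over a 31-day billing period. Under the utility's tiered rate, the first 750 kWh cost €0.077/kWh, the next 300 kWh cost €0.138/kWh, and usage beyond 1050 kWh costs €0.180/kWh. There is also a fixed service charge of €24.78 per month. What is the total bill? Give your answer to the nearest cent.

€225.65

Usage = 52.1 kWh/day × 31 days = 1615.1 kWh
First 750 kWh × €0.077 = €57.75
Next 300 kWh × €0.138 = €41.40
Remaining 565.1 kWh × €0.180 = €101.72
Energy charge = €200.87; + service €24.78 = €225.65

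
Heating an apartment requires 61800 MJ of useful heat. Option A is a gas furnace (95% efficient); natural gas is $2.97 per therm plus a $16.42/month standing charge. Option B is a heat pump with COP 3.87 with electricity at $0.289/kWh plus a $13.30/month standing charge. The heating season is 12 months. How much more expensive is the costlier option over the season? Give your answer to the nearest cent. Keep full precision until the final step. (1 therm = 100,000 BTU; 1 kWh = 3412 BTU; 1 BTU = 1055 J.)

$586.70

Heat load = 61800 MJ = 61,800,000,000 J / 1055 = 58,578,199 BTU
Gas: input = 58,578,199 / 0.95 = 61,661,262 BTU = 616.6 therm → 616.6 × $2.97 = $1,831.34; + 12 × $16.42 standing = $2,028.38
Heat pump: 58,578,199 BTU / 3412 = 17,170 kWh heat; / 3.87 = 4,436 kWh in → × $0.289 = $1,282.08; + 12 × $13.30 standing = $1,441.68
Difference = |$2,028.38 − $1,441.68| = $586.70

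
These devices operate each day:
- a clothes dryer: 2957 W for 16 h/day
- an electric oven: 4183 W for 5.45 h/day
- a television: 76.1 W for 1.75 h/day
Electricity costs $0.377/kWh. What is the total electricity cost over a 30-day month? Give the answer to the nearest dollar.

$794

clothes dryer: 2957 W × 16 h × 30 d = 1,419,360 Wh = 1,419 kWh
electric oven: 4183 W × 5.45 h × 30 d = 683,921 Wh = 683.9 kWh
television: 76.1 W × 1.75 h × 30 d = 3,995 Wh = 3.995 kWh
Total energy = 1,419 + 683.9 + 3.995 = 2,107 kWh
Cost = 2,107 kWh × $0.377 = $794.44 ≈ $794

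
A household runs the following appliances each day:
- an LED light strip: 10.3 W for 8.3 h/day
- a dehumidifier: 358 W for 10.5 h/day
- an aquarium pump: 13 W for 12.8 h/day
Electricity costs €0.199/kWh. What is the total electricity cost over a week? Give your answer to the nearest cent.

€5.59

LED light strip: 10.3 W × 8.3 h × 7 d = 598 Wh = 0.5984 kWh
dehumidifier: 358 W × 10.5 h × 7 d = 26,313 Wh = 26.31 kWh
aquarium pump: 13 W × 12.8 h × 7 d = 1,165 Wh = 1.165 kWh
Total energy = 0.5984 + 26.31 + 1.165 = 28.08 kWh
Cost = 28.08 kWh × €0.199 = €5.59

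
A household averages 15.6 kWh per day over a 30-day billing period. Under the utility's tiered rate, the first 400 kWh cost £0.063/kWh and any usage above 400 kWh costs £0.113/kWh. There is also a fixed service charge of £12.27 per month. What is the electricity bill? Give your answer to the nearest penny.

£45.15

Usage = 15.6 kWh/day × 30 days = 468 kWh
First 400 kWh × £0.063 = £25.20
Remaining 68 kWh × £0.113 = £7.68
Energy charge = £32.88; + service £12.27 = £45.15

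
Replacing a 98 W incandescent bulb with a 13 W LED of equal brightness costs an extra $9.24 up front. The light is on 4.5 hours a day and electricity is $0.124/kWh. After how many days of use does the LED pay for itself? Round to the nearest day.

195 days

Power saved = 98 − 13 = 85 W
Daily energy saved = 85 W × 4.5 h = 382.5 Wh = 0.3825 kWh
Daily savings = 0.3825 × $0.124 = $0.0474
Payback = $9.24 / $0.0474 per day = 194.8 days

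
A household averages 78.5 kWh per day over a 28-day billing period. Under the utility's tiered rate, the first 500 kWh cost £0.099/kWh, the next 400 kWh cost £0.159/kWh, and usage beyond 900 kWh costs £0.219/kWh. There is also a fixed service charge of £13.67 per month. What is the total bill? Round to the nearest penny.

Usage = 78.5 kWh/day × 28 days = 2198 kWh
First 500 kWh × £0.099 = £49.50
Next 400 kWh × £0.159 = £63.60
Remaining 1298 kWh × £0.219 = £284.26
Energy charge = £397.36; + service £13.67 = £411.03

£411.03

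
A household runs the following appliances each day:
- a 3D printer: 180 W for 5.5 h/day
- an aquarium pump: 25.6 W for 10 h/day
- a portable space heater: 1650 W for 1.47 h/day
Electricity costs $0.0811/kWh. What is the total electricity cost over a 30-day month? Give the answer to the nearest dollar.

3D printer: 180 W × 5.5 h × 30 d = 29,700 Wh = 29.7 kWh
aquarium pump: 25.6 W × 10 h × 30 d = 7,680 Wh = 7.68 kWh
portable space heater: 1650 W × 1.47 h × 30 d = 72,765 Wh = 72.77 kWh
Total energy = 29.7 + 7.68 + 72.77 = 110.1 kWh
Cost = 110.1 kWh × $0.0811 = $8.93 ≈ $9

$9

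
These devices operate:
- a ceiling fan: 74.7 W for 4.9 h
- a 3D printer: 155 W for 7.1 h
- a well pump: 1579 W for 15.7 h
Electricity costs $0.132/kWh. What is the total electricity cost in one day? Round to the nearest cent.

ceiling fan: 74.7 W × 4.9 h = 366 Wh = 0.366 kWh
3D printer: 155 W × 7.1 h = 1,100 Wh = 1.101 kWh
well pump: 1579 W × 15.7 h = 24,790 Wh = 24.79 kWh
Total energy = 0.366 + 1.101 + 24.79 = 26.26 kWh
Cost = 26.26 kWh × $0.132 = $3.47

$3.47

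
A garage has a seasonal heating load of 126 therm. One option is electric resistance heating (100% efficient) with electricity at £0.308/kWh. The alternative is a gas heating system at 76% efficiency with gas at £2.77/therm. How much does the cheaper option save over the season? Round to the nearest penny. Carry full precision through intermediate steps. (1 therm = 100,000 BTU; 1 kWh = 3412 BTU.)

£678.16

Heat load = 126 therm × 100,000 = 12,600,000 BTU
Gas: input = 12,600,000 / 0.76 = 16,578,947 BTU = 165.8 therm → 165.8 × £2.77 = £459.24
Electric: 12,600,000 BTU / 3412 = 3,693 kWh → × £0.308 = £1,137.40
Difference = |£459.24 − £1,137.40| = £678.16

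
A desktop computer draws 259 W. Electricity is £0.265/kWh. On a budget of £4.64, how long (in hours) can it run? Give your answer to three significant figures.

67.6 h

Energy budget = £4.64 / £0.265 per kWh = 17.51 kWh = 17,509 Wh
Runtime = 17,509 Wh / 259 W = 67.6 h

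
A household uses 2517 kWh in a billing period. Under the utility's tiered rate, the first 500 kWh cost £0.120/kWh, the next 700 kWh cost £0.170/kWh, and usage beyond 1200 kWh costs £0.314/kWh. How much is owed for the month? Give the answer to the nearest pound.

£593

First 500 kWh × £0.120 = £60.00
Next 700 kWh × £0.170 = £119.00
Remaining 1317 kWh × £0.314 = £413.54
Total = £592.54 ≈ £593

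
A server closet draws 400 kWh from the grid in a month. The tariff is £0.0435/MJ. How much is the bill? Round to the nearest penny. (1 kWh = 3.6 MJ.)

£62.64

400 kWh × (3.6 MJ/kWh) = 1,440 MJ
Cost = 1,440 MJ × £0.0435/MJ = £62.64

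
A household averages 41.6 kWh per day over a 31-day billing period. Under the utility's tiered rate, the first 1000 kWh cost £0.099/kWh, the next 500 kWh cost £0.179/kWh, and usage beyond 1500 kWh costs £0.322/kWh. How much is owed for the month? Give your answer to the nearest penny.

Usage = 41.6 kWh/day × 31 days = 1289.6 kWh
First 1000 kWh × £0.099 = £99.00
Next 289.6 kWh × £0.179 = £51.84
Remaining tier: 0 kWh (not reached)
Total = £150.84

£150.84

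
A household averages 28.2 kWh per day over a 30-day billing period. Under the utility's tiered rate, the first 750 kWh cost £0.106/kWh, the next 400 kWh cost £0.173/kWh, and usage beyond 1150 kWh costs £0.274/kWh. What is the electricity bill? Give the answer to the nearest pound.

£96

Usage = 28.2 kWh/day × 30 days = 846 kWh
First 750 kWh × £0.106 = £79.50
Next 96 kWh × £0.173 = £16.61
Remaining tier: 0 kWh (not reached)
Total = £96.11 ≈ £96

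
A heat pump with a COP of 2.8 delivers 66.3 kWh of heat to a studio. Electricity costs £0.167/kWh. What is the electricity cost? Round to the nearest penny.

Electrical input = 66.3 kWh / 2.8 = 23.68 kWh
Cost = 23.68 × £0.167/kWh = £3.95

£3.95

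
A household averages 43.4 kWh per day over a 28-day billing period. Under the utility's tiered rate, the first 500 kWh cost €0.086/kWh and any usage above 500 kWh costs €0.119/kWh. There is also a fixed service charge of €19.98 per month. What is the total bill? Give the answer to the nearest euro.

€148

Usage = 43.4 kWh/day × 28 days = 1215.2 kWh
First 500 kWh × €0.086 = €43.00
Remaining 715.2 kWh × €0.119 = €85.11
Energy charge = €128.11; + service €19.98 = €148.09 ≈ €148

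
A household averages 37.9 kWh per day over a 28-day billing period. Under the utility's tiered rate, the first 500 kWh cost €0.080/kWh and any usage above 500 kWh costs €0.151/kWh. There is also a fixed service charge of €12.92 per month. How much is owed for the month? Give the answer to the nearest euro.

Usage = 37.9 kWh/day × 28 days = 1061.2 kWh
First 500 kWh × €0.080 = €40.00
Remaining 561.2 kWh × €0.151 = €84.74
Energy charge = €124.74; + service €12.92 = €137.66 ≈ €138

€138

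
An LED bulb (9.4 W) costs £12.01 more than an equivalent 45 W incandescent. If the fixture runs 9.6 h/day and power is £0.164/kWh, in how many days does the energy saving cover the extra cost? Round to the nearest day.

Power saved = 45 − 9.4 = 35.6 W
Daily energy saved = 35.6 W × 9.6 h = 341.8 Wh = 0.34176 kWh
Daily savings = 0.34176 × £0.164 = £0.0560
Payback = £12.01 / £0.0560 per day = 214.3 days

214 days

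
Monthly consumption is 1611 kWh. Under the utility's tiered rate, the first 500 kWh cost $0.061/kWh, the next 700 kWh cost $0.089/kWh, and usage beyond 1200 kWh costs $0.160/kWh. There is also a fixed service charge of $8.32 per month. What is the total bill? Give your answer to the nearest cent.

First 500 kWh × $0.061 = $30.50
Next 700 kWh × $0.089 = $62.30
Remaining 411 kWh × $0.160 = $65.76
Energy charge = $158.56; + service $8.32 = $166.88

$166.88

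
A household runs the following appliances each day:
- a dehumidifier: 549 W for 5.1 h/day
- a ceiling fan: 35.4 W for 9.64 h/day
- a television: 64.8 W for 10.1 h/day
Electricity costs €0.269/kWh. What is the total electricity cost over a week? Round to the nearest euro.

€7

dehumidifier: 549 W × 5.1 h × 7 d = 19,599 Wh = 19.6 kWh
ceiling fan: 35.4 W × 9.64 h × 7 d = 2,389 Wh = 2.389 kWh
television: 64.8 W × 10.1 h × 7 d = 4,581 Wh = 4.581 kWh
Total energy = 19.6 + 2.389 + 4.581 = 26.57 kWh
Cost = 26.57 kWh × €0.269 = €7.15 ≈ €7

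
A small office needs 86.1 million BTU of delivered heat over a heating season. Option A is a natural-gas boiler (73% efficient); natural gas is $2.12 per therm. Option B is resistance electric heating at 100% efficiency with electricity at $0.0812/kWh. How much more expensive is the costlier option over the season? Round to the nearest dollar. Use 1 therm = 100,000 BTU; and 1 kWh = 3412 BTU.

$451

Heat load = 86.1 × 10⁶ BTU = 86,100,000 BTU
Gas: input = 86,100,000 / 0.73 = 117,945,205 BTU = 1,179 therm → 1,179 × $2.12 = $2,500.44
Electric: 86,100,000 BTU / 3412 = 25,230 kWh → × $0.0812 = $2,049.04
Difference = |$2,500.44 − $2,049.04| = $451.40 ≈ $451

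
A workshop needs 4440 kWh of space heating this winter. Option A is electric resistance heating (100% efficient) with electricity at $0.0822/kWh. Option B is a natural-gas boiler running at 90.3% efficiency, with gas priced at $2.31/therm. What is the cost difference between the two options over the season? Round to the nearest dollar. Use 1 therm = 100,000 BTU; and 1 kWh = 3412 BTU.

$23

Heat load = 4440 kWh × 3412 = 15,149,280 BTU
Gas: input = 15,149,280 / 0.903 = 16,776,611 BTU = 167.8 therm → 167.8 × $2.31 = $387.54
Electric: 15,149,280 BTU / 3412 = 4,440 kWh → × $0.0822 = $364.97
Difference = |$387.54 − $364.97| = $22.57 ≈ $23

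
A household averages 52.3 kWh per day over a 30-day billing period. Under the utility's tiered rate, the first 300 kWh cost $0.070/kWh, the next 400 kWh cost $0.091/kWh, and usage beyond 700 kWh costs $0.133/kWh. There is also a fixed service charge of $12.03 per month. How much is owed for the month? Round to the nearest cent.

Usage = 52.3 kWh/day × 30 days = 1569 kWh
First 300 kWh × $0.070 = $21.00
Next 400 kWh × $0.091 = $36.40
Remaining 869 kWh × $0.133 = $115.58
Energy charge = $172.98; + service $12.03 = $185.01

$185.01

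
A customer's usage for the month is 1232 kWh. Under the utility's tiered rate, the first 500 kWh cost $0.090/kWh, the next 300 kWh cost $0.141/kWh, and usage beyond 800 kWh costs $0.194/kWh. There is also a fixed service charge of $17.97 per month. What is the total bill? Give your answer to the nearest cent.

First 500 kWh × $0.090 = $45.00
Next 300 kWh × $0.141 = $42.30
Remaining 432 kWh × $0.194 = $83.81
Energy charge = $171.11; + service $17.97 = $189.08

$189.08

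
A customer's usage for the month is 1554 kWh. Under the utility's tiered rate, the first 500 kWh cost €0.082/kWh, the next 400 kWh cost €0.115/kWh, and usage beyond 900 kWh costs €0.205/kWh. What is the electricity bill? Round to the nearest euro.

€221

First 500 kWh × €0.082 = €41.00
Next 400 kWh × €0.115 = €46.00
Remaining 654 kWh × €0.205 = €134.07
Total = €221.07 ≈ €221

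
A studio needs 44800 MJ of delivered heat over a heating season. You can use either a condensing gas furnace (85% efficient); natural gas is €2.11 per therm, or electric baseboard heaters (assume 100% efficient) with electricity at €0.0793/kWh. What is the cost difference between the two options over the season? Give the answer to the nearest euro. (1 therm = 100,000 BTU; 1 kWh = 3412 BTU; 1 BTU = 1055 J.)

Heat load = 44800 MJ = 44,800,000,000 J / 1055 = 42,464,455 BTU
Gas: input = 42,464,455 / 0.85 = 49,958,182 BTU = 499.6 therm → 499.6 × €2.11 = €1,054.12
Electric: 42,464,455 BTU / 3412 = 12,450 kWh → × €0.0793 = €986.94
Difference = |€1,054.12 − €986.94| = €67.18 ≈ €67

€67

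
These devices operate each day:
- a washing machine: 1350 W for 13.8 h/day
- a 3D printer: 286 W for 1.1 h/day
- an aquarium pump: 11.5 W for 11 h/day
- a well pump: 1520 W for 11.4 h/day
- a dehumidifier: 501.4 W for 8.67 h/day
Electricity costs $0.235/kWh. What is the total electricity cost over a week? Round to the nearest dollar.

$67

washing machine: 1350 W × 13.8 h × 7 d = 130,410 Wh = 130.4 kWh
3D printer: 286 W × 1.1 h × 7 d = 2,202 Wh = 2.202 kWh
aquarium pump: 11.5 W × 11 h × 7 d = 886 Wh = 0.8855 kWh
well pump: 1520 W × 11.4 h × 7 d = 121,296 Wh = 121.3 kWh
dehumidifier: 501.4 W × 8.67 h × 7 d = 30,430 Wh = 30.43 kWh
Total energy = 130.4 + 2.202 + 0.8855 + 121.3 + 30.43 = 285.2 kWh
Cost = 285.2 kWh × $0.235 = $67.03 ≈ $67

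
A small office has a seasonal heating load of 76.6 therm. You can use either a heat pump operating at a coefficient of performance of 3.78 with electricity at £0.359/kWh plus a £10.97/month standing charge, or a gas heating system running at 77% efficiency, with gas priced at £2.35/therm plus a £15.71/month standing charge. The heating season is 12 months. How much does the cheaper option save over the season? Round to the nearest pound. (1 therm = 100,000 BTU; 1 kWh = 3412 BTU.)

£77

Heat load = 76.6 therm × 100,000 = 7,660,000 BTU
Gas: input = 7,660,000 / 0.77 = 9,948,052 BTU = 99.48 therm → 99.48 × £2.35 = £233.78; + 12 × £15.71 standing = £422.30
Heat pump: 7,660,000 BTU / 3412 = 2,245 kWh heat; / 3.78 = 593.9 kWh in → × £0.359 = £213.22; + 12 × £10.97 standing = £344.86
Difference = |£422.30 − £344.86| = £77.44 ≈ £77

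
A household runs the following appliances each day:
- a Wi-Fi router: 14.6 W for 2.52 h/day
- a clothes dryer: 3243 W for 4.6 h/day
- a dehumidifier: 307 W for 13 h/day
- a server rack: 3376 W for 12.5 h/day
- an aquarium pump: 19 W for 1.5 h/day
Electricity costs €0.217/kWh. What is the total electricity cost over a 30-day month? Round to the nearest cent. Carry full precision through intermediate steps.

Wi-Fi router: 14.6 W × 2.52 h × 30 d = 1,104 Wh = 1.104 kWh
clothes dryer: 3243 W × 4.6 h × 30 d = 447,534 Wh = 447.5 kWh
dehumidifier: 307 W × 13 h × 30 d = 119,730 Wh = 119.7 kWh
server rack: 3376 W × 12.5 h × 30 d = 1,266,000 Wh = 1,266 kWh
aquarium pump: 19 W × 1.5 h × 30 d = 855 Wh = 0.855 kWh
Total energy = 1.104 + 447.5 + 119.7 + 1,266 + 0.855 = 1,835 kWh
Cost = 1,835 kWh × €0.217 = €398.24

€398.24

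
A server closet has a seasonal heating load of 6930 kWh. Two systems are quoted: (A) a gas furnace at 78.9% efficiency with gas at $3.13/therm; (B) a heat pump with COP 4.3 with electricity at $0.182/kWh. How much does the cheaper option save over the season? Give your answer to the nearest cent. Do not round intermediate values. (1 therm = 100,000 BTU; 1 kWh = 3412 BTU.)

Heat load = 6930 kWh × 3412 = 23,645,160 BTU
Gas: input = 23,645,160 / 0.789 = 29,968,517 BTU = 299.7 therm → 299.7 × $3.13 = $938.01
Heat pump: 23,645,160 BTU / 3412 = 6,930 kWh heat; / 4.3 = 1,612 kWh in → × $0.182 = $293.32
Difference = |$938.01 − $293.32| = $644.70

$644.70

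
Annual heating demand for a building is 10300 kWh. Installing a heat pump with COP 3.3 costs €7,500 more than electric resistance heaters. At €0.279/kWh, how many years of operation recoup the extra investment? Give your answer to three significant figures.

3.74 years

Resistance: 10300 kWh × €0.279 = €2,873.70/yr
Heat pump: 10300 / 3.3 = 3121 kWh in → × €0.279 = €870.82/yr
Annual savings = €2,002.88
Payback = €7,500 / €2,002.88 = 3.74 years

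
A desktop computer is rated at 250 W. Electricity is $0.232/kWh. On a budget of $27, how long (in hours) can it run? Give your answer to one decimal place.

Energy budget = $27 / $0.232 per kWh = 116.4 kWh = 116,379 Wh
Runtime = 116,379 Wh / 250 W = 465.5 h

465.5 h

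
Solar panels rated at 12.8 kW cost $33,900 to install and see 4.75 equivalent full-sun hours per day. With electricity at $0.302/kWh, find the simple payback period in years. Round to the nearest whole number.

5 years

Daily generation = 12.8 kW × 4.75 h = 60.8 kWh
Annual generation = 60.8 × 365 = 22192 kWh
Annual savings = 22192 × $0.302 = $6,701.98
Payback = $33,900 / $6,701.98 = 5.06 years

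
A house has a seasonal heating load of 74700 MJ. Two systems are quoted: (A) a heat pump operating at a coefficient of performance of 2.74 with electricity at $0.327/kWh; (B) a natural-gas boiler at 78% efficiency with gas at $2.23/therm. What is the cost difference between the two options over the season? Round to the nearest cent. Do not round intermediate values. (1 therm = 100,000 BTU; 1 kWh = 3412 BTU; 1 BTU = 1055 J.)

Heat load = 74700 MJ = 74,700,000,000 J / 1055 = 70,805,687 BTU
Gas: input = 70,805,687 / 0.78 = 90,776,522 BTU = 907.8 therm → 907.8 × $2.23 = $2,024.32
Heat pump: 70,805,687 BTU / 3412 = 20,750 kWh heat; / 2.74 = 7,574 kWh in → × $0.327 = $2,476.60
Difference = |$2,024.32 − $2,476.60| = $452.29

$452.29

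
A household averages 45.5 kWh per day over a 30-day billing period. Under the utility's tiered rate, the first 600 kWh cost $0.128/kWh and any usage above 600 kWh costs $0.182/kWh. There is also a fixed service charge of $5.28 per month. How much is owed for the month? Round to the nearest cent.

$221.31

Usage = 45.5 kWh/day × 30 days = 1365 kWh
First 600 kWh × $0.128 = $76.80
Remaining 765 kWh × $0.182 = $139.23
Energy charge = $216.03; + service $5.28 = $221.31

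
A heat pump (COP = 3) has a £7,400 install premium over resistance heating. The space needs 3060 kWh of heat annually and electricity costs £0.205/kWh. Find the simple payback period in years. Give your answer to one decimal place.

Resistance: 3060 kWh × £0.205 = £627.30/yr
Heat pump: 3060 / 3 = 1020 kWh in → × £0.205 = £209.10/yr
Annual savings = £418.20
Payback = £7,400 / £418.20 = 17.7 years

17.7 years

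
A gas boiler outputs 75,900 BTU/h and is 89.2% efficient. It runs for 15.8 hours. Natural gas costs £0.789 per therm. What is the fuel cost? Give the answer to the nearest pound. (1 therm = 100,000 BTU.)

£11

Heat delivered = 75,900 BTU/h × 15.8 h = 1,199,220 BTU
Gas input = 1,199,220 / 0.892 = 1,344,417 BTU
= 1,344,417 / 100,000 = 13.44 therm
Cost = 13.44 × £0.789/therm = £10.61 ≈ £11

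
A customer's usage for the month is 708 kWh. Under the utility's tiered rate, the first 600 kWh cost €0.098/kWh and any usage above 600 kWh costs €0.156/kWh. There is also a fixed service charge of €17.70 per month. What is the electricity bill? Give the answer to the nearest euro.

€93

First 600 kWh × €0.098 = €58.80
Remaining 108 kWh × €0.156 = €16.85
Energy charge = €75.65; + service €17.70 = €93.35 ≈ €93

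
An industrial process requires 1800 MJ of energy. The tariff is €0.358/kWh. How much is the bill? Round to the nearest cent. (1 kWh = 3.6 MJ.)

€179.00

1800 MJ × (0.27778 kWh/MJ) = 500 kWh
Cost = 500 kWh × €0.358/kWh = €179.00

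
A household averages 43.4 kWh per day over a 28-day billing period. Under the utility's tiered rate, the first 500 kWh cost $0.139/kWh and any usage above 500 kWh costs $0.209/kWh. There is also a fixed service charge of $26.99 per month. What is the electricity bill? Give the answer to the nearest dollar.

Usage = 43.4 kWh/day × 28 days = 1215.2 kWh
First 500 kWh × $0.139 = $69.50
Remaining 715.2 kWh × $0.209 = $149.48
Energy charge = $218.98; + service $26.99 = $245.97 ≈ $246

$246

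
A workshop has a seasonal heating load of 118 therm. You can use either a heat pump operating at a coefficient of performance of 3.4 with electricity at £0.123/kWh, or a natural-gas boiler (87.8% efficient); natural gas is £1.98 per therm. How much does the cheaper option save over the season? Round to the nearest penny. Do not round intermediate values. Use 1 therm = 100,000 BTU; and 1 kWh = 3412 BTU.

Heat load = 118 therm × 100,000 = 11,800,000 BTU
Gas: input = 11,800,000 / 0.878 = 13,439,636 BTU = 134.4 therm → 134.4 × £1.98 = £266.10
Heat pump: 11,800,000 BTU / 3412 = 3,458 kWh heat; / 3.4 = 1,017 kWh in → × £0.123 = £125.11
Difference = |£266.10 − £125.11| = £140.99

£140.99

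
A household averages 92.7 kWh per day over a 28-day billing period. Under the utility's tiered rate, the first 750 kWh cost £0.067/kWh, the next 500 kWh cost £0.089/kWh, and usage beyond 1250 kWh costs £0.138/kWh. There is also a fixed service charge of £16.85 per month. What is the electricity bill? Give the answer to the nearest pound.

£297

Usage = 92.7 kWh/day × 28 days = 2595.6 kWh
First 750 kWh × £0.067 = £50.25
Next 500 kWh × £0.089 = £44.50
Remaining 1345.6 kWh × £0.138 = £185.69
Energy charge = £280.44; + service £16.85 = £297.29 ≈ £297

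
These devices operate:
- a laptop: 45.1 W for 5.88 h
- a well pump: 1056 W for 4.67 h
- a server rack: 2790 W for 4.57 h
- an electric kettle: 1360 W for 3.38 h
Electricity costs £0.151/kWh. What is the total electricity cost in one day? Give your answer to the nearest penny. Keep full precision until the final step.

£3.40

laptop: 45.1 W × 5.88 h = 265 Wh = 0.2652 kWh
well pump: 1056 W × 4.67 h = 4,932 Wh = 4.932 kWh
server rack: 2790 W × 4.57 h = 12,750 Wh = 12.75 kWh
electric kettle: 1360 W × 3.38 h = 4,597 Wh = 4.597 kWh
Total energy = 0.2652 + 4.932 + 12.75 + 4.597 = 22.54 kWh
Cost = 22.54 kWh × £0.151 = £3.40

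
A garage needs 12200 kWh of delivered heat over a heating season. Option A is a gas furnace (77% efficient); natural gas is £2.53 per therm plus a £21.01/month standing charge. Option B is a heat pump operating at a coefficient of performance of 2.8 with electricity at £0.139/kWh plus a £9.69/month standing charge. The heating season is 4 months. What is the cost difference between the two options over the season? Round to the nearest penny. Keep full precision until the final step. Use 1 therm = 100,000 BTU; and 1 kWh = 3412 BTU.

Heat load = 12200 kWh × 3412 = 41,626,400 BTU
Gas: input = 41,626,400 / 0.77 = 54,060,260 BTU = 540.6 therm → 540.6 × £2.53 = £1,367.72; + 4 × £21.01 standing = £1,451.76
Heat pump: 41,626,400 BTU / 3412 = 12,200 kWh heat; / 2.8 = 4,357 kWh in → × £0.139 = £605.64; + 4 × £9.69 standing = £644.40
Difference = |£1,451.76 − £644.40| = £807.36

£807.36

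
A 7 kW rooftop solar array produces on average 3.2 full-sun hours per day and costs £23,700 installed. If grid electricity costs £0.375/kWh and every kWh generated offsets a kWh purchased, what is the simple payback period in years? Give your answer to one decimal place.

7.7 years

Daily generation = 7 kW × 3.2 h = 22.4 kWh
Annual generation = 22.4 × 365 = 8176 kWh
Annual savings = 8176 × £0.375 = £3,066.00
Payback = £23,700 / £3,066.00 = 7.73 years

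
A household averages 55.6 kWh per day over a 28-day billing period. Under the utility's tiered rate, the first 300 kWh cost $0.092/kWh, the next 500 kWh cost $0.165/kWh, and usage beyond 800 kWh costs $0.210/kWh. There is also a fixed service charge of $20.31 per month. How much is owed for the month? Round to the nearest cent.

Usage = 55.6 kWh/day × 28 days = 1556.8 kWh
First 300 kWh × $0.092 = $27.60
Next 500 kWh × $0.165 = $82.50
Remaining 756.8 kWh × $0.210 = $158.93
Energy charge = $269.03; + service $20.31 = $289.34

$289.34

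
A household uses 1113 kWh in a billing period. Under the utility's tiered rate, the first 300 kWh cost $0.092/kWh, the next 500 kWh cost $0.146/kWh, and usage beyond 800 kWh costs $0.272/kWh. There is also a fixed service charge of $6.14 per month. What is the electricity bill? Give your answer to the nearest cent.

$191.88

First 300 kWh × $0.092 = $27.60
Next 500 kWh × $0.146 = $73.00
Remaining 313 kWh × $0.272 = $85.14
Energy charge = $185.74; + service $6.14 = $191.88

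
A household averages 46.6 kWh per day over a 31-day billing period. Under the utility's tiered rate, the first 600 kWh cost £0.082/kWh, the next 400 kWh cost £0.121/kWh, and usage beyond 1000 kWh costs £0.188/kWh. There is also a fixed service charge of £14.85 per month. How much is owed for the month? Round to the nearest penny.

Usage = 46.6 kWh/day × 31 days = 1444.6 kWh
First 600 kWh × £0.082 = £49.20
Next 400 kWh × £0.121 = £48.40
Remaining 444.6 kWh × £0.188 = £83.58
Energy charge = £181.18; + service £14.85 = £196.03

£196.03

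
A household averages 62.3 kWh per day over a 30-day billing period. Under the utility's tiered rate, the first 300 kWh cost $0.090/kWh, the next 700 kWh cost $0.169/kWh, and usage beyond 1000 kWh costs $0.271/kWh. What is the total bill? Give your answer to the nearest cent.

$380.80

Usage = 62.3 kWh/day × 30 days = 1869 kWh
First 300 kWh × $0.090 = $27.00
Next 700 kWh × $0.169 = $118.30
Remaining 869 kWh × $0.271 = $235.50
Total = $380.80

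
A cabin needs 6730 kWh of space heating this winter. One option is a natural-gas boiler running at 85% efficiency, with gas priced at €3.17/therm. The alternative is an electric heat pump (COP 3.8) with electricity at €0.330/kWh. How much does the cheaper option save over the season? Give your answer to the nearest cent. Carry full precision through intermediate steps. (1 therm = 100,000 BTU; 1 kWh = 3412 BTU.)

Heat load = 6730 kWh × 3412 = 22,962,760 BTU
Gas: input = 22,962,760 / 0.85 = 27,015,012 BTU = 270.2 therm → 270.2 × €3.17 = €856.38
Heat pump: 22,962,760 BTU / 3412 = 6,730 kWh heat; / 3.8 = 1,771 kWh in → × €0.330 = €584.45
Difference = |€856.38 − €584.45| = €271.93

€271.93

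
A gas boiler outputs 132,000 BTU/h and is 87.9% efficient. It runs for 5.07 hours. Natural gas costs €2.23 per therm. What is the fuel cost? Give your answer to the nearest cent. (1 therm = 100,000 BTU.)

€16.98

Heat delivered = 132,000 BTU/h × 5.07 h = 669,240 BTU
Gas input = 669,240 / 0.879 = 761,365 BTU
= 761,365 / 100,000 = 7.614 therm
Cost = 7.614 × €2.23/therm = €16.98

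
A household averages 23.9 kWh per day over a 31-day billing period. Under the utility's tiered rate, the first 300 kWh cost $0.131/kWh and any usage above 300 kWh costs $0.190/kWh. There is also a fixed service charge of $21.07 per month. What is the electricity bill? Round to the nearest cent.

$144.14

Usage = 23.9 kWh/day × 31 days = 740.9 kWh
First 300 kWh × $0.131 = $39.30
Remaining 440.9 kWh × $0.190 = $83.77
Energy charge = $123.07; + service $21.07 = $144.14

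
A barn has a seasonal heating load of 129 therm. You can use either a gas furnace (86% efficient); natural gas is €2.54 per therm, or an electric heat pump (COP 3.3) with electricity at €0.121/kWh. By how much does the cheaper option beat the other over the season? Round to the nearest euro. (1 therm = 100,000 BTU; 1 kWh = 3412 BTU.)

€242

Heat load = 129 therm × 100,000 = 12,900,000 BTU
Gas: input = 12,900,000 / 0.86 = 15,000,000 BTU = 150 therm → 150 × €2.54 = €381.00
Heat pump: 12,900,000 BTU / 3412 = 3,781 kWh heat; / 3.3 = 1,146 kWh in → × €0.121 = €138.63
Difference = |€381.00 − €138.63| = €242.37 ≈ €242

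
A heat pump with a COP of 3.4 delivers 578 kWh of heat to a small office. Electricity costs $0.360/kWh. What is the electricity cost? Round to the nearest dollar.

$61

Electrical input = 578 kWh / 3.4 = 170 kWh
Cost = 170 × $0.360/kWh = $61.20 ≈ $61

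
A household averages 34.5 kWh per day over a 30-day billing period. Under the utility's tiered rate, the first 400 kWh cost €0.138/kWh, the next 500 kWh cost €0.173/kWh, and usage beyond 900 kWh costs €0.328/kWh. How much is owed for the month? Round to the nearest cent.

€185.98

Usage = 34.5 kWh/day × 30 days = 1035 kWh
First 400 kWh × €0.138 = €55.20
Next 500 kWh × €0.173 = €86.50
Remaining 135 kWh × €0.328 = €44.28
Total = €185.98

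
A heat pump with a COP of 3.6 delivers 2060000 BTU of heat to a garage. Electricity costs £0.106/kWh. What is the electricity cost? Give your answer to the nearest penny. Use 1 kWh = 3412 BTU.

Heat delivered = 2,060,000 BTU / 3412 = 603.8 kWh
Electrical input = 603.8 kWh / 3.6 = 167.7 kWh
Cost = 167.7 × £0.106/kWh = £17.78

£17.78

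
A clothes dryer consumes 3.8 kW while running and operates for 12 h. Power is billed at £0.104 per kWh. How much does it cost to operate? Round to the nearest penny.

Energy = 3800 W × 12 h = 45,600 Wh = 45.6 kWh
Cost = 45.6 kWh × £0.104/kWh = £4.74

£4.74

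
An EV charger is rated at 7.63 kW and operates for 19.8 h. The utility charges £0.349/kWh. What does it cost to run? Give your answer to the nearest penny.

£52.72

Energy = 7630 W × 19.8 h = 151,074 Wh = 151.1 kWh
Cost = 151.1 kWh × £0.349/kWh = £52.72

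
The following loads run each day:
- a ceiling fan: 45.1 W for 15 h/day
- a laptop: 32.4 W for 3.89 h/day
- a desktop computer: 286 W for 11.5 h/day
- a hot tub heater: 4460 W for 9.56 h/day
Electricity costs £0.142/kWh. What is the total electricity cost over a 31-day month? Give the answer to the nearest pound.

ceiling fan: 45.1 W × 15 h × 31 d = 20,972 Wh = 20.97 kWh
laptop: 32.4 W × 3.89 h × 31 d = 3,907 Wh = 3.907 kWh
desktop computer: 286 W × 11.5 h × 31 d = 101,959 Wh = 102 kWh
hot tub heater: 4460 W × 9.56 h × 31 d = 1,321,766 Wh = 1,322 kWh
Total energy = 20.97 + 3.907 + 102 + 1,322 = 1,449 kWh
Cost = 1,449 kWh × £0.142 = £205.70 ≈ £206

£206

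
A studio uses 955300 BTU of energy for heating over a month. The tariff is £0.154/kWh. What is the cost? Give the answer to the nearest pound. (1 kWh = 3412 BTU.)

955300 BTU × (0.00029308 kWh/BTU) = 280 kWh
Cost = 280 kWh × £0.154/kWh = £43.12 ≈ £43

£43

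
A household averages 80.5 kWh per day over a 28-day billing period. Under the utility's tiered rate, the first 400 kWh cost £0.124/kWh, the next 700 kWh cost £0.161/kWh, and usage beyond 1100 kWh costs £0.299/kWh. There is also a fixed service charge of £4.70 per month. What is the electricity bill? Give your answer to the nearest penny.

£512.05

Usage = 80.5 kWh/day × 28 days = 2254 kWh
First 400 kWh × £0.124 = £49.60
Next 700 kWh × £0.161 = £112.70
Remaining 1154 kWh × £0.299 = £345.05
Energy charge = £507.35; + service £4.70 = £512.05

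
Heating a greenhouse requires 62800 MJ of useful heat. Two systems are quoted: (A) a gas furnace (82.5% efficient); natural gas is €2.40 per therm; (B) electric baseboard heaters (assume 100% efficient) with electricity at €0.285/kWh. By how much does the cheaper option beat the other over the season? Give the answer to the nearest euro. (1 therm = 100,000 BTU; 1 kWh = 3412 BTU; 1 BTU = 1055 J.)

Heat load = 62800 MJ = 62,800,000,000 J / 1055 = 59,526,066 BTU
Gas: input = 59,526,066 / 0.825 = 72,152,808 BTU = 721.5 therm → 721.5 × €2.40 = €1,731.67
Electric: 59,526,066 BTU / 3412 = 17,450 kWh → × €0.285 = €4,972.14
Difference = |€1,731.67 − €4,972.14| = €3,240.47 ≈ €3240

€3240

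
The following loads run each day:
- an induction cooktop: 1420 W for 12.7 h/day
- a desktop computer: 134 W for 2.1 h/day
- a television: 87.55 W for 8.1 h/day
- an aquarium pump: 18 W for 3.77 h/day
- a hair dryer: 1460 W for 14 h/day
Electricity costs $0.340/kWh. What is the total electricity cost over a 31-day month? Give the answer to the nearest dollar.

$417

induction cooktop: 1420 W × 12.7 h × 31 d = 559,054 Wh = 559.1 kWh
desktop computer: 134 W × 2.1 h × 31 d = 8,723 Wh = 8.723 kWh
television: 87.55 W × 8.1 h × 31 d = 21,984 Wh = 21.98 kWh
aquarium pump: 18 W × 3.77 h × 31 d = 2,104 Wh = 2.104 kWh
hair dryer: 1460 W × 14 h × 31 d = 633,640 Wh = 633.6 kWh
Total energy = 559.1 + 8.723 + 21.98 + 2.104 + 633.6 = 1,226 kWh
Cost = 1,226 kWh × $0.340 = $416.67 ≈ $417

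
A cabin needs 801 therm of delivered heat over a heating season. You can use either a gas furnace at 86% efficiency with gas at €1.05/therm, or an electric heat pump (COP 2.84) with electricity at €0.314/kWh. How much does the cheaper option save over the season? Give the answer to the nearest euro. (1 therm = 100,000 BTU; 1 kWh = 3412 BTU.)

€1618

Heat load = 801 therm × 100,000 = 80,100,000 BTU
Gas: input = 80,100,000 / 0.86 = 93,139,535 BTU = 931.4 therm → 931.4 × €1.05 = €977.97
Heat pump: 80,100,000 BTU / 3412 = 23,480 kWh heat; / 2.84 = 8,266 kWh in → × €0.314 = €2,595.58
Difference = |€977.97 − €2,595.58| = €1,617.62 ≈ €1618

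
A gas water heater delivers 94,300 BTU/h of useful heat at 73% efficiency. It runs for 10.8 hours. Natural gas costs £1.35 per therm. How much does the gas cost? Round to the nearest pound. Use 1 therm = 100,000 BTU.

Heat delivered = 94,300 BTU/h × 10.8 h = 1,018,440 BTU
Gas input = 1,018,440 / 0.73 = 1,395,123 BTU
= 1,395,123 / 100,000 = 13.95 therm
Cost = 13.95 × £1.35/therm = £18.83 ≈ £19

£19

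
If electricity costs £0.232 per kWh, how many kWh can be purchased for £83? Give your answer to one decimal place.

£83 / £0.232 per kWh = 357.8 kWh

357.8 kWh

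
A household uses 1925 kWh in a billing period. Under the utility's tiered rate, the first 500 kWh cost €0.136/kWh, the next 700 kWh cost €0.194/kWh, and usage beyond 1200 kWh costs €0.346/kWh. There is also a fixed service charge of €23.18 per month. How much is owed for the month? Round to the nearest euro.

€478

First 500 kWh × €0.136 = €68.00
Next 700 kWh × €0.194 = €135.80
Remaining 725 kWh × €0.346 = €250.85
Energy charge = €454.65; + service €23.18 = €477.83 ≈ €478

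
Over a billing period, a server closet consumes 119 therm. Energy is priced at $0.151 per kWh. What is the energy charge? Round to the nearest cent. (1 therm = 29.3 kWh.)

$526.49

119 therm × (29.3 kWh/therm) = 3,487 kWh
Cost = 3,487 kWh × $0.151/kWh = $526.49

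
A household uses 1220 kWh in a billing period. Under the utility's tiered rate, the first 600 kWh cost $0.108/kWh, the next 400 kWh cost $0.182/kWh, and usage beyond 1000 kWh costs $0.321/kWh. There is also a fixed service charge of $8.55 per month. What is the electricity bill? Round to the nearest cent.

$216.77

First 600 kWh × $0.108 = $64.80
Next 400 kWh × $0.182 = $72.80
Remaining 220 kWh × $0.321 = $70.62
Energy charge = $208.22; + service $8.55 = $216.77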